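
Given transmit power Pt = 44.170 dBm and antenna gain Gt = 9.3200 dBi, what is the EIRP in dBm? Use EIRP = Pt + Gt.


EIRP = Pt + Gt = 44.170 + 9.3200 = 53.49 dBm

53.49 dBm


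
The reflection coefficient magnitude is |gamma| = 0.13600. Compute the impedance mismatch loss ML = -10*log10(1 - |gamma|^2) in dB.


ML = -10 * log10(1 - 0.13600^2) = -10 * log10(0.981504) = 0.08108 dB

0.08108 dB


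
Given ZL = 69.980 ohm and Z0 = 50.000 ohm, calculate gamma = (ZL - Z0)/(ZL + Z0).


gamma = (69.980 - 50.000) / (69.980 + 50.000) = 0.1665

0.1665


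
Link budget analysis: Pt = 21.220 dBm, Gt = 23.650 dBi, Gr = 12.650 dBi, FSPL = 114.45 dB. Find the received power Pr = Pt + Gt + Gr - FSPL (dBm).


Pr = 21.220 + 23.650 + 12.650 - 114.45 = -56.93 dBm

-56.93 dBm


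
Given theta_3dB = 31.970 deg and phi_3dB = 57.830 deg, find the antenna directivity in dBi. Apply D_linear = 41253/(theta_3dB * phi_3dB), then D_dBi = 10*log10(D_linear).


D_linear = 41253 / (31.970 * 57.830) = 22.31309
D_dBi = 10 * log10(22.31309) = 13.49 dBi

13.49 dBi


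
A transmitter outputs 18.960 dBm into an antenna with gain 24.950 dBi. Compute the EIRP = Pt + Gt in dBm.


EIRP = Pt + Gt = 18.960 + 24.950 = 43.91 dBm

43.91 dBm


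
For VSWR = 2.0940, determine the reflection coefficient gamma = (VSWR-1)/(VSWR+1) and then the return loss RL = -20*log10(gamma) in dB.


gamma = (2.0940 - 1) / (2.0940 + 1) = 0.3535876
RL = -20 * log10(0.3535876) = 9.030 dB

9.030 dB


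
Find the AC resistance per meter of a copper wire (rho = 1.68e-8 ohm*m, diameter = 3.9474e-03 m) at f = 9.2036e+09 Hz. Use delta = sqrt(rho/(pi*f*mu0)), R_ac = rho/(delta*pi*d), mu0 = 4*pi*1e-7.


delta = sqrt(1.68e-8 / (pi * 9.2036e+09 * 4*pi*1e-7)) = 6.799796e-07 m
R_ac = 1.68e-8 / (6.799796e-07 * pi * 3.9474e-03) = 1.992 ohm/m

1.992 ohm/m


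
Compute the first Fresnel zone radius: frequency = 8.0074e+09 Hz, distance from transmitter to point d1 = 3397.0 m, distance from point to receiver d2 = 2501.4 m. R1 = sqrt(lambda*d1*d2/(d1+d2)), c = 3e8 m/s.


lambda = c / f = 3.0000e+08 / 8.0074e+09 = 0.03746534 m
R1 = sqrt(0.03746534 * 3397.0 * 2501.4 / (3397.0 + 2501.4)) = 7.347 m

7.347 m


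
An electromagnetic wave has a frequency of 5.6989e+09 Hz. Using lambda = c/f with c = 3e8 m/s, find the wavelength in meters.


lambda = c / f = 3.0000e+08 / 5.6989e+09 = 0.05264 m

0.05264 m


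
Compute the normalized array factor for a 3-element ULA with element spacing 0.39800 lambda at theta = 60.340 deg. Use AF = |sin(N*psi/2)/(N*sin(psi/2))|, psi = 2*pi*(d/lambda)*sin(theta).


psi = 2*pi*0.39800*sin(60.340 deg) = 2.173058 rad
AF = |sin(3*2.173058/2) / (3*sin(2.173058/2))| = 0.04434

0.04434


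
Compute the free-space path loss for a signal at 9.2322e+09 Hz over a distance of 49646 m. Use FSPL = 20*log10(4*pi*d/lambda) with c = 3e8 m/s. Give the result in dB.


lambda = c / f = 3.0000e+08 / 9.2322e+09 = 0.03249496 m
FSPL = 20 * log10(4*pi*49646/0.03249496) = 145.7 dB

145.7 dB


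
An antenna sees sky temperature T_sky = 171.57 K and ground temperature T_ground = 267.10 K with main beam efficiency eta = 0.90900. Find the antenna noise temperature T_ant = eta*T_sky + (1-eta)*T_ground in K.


T_ant = 0.90900 * 171.57 + (1 - 0.90900) * 267.10 = 180.3 K

180.3 K


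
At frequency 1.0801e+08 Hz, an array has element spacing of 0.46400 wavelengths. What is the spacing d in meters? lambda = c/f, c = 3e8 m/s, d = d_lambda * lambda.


lambda = c / f = 3.0000e+08 / 1.0801e+08 = 2.777521 m
d = 0.46400 * 2.777521 = 1.289 m

1.289 m


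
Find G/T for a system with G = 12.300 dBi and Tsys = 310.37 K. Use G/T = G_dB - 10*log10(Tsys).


G/T = 12.300 - 10*log10(310.37) = 12.300 - 24.91880 = -12.62 dB/K

-12.62 dB/K


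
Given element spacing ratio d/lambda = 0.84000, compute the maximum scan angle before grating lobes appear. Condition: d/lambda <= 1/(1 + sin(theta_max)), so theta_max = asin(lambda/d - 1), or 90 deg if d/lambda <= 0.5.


lambda/d - 1 = 1/0.84000 - 1 = 0.1904762
theta_max = asin(0.1904762) = 10.98 deg

10.98 deg


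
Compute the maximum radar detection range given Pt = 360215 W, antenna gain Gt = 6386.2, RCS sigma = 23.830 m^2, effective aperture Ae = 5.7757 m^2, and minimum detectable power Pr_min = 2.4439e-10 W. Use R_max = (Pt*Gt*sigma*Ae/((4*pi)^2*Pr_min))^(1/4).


R^4 = 360215*6386.2*23.830*5.7757 / ((4*pi)^2 * 2.4439e-10) = 8.204079e+18
R_max = 8.204079e+18^0.25 = 53519 m

53519 m


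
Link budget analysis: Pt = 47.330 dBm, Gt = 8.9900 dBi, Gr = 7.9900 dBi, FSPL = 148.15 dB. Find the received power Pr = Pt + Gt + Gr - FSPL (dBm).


Pr = 47.330 + 8.9900 + 7.9900 - 148.15 = -83.84 dBm

-83.84 dBm


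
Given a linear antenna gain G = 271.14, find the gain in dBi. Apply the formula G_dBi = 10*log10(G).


G_dBi = 10 * log10(271.14) = 24.33 dBi

24.33 dBi


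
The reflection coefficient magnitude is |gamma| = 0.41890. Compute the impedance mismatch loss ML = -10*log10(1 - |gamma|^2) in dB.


ML = -10 * log10(1 - 0.41890^2) = -10 * log10(0.82452279) = 0.8380 dB

0.8380 dB


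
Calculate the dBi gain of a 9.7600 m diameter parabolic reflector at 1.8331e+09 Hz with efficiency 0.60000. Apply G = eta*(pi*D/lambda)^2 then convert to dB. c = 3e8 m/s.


lambda = c / f = 3.0000e+08 / 1.8331e+09 = 0.1636572 m
G_linear = 0.60000 * (pi * 9.7600 / 0.1636572)^2 = 21061.07
G_dBi = 10 * log10(21061.07) = 43.23 dBi

43.23 dBi


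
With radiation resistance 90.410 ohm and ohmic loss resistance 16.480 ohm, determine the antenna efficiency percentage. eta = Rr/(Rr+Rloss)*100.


eta = 90.410 / (90.410 + 16.480) * 100 = 84.58%

84.58%


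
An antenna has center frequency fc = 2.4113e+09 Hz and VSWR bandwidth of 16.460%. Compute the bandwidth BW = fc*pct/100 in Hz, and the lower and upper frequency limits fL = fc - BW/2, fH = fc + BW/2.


BW = 2.4113e+09 * 16.460/100 = 3.969000e+08 Hz
fL = 2.4113e+09 - 3.969000e+08/2 = 2.213e+09 Hz
fH = 2.4113e+09 + 3.969000e+08/2 = 2.610e+09 Hz

BW=3.969e+08 Hz, fL=2.213e+09 Hz, fH=2.610e+09 Hz


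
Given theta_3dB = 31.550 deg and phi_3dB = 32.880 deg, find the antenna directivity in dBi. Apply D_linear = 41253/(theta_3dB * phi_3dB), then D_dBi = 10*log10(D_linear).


D_linear = 41253 / (31.550 * 32.880) = 39.76714
D_dBi = 10 * log10(39.76714) = 16.00 dBi

16.00 dBi


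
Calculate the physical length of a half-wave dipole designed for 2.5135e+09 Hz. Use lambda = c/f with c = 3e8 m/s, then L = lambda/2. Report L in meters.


lambda = c / f = 3.0000e+08 / 2.5135e+09 = 0.1193555 m
L = lambda / 2 = 0.1193555 / 2 = 0.05968 m

0.05968 m


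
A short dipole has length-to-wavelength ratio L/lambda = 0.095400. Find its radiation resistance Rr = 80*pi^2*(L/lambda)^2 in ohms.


Rr = 80 * pi^2 * (0.095400)^2 = 80 * 9.869604 * 9.101160e-03 = 7.186 ohm

7.186 ohm


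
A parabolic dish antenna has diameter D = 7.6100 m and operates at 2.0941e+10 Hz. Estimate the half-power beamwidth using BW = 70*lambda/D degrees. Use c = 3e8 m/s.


lambda = c / f = 3.0000e+08 / 2.0941e+10 = 0.01432596 m
BW = 70 * 0.01432596 / 7.6100 = 0.1318 deg

0.1318 deg


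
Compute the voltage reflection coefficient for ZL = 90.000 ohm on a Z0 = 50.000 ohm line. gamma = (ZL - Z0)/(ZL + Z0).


gamma = (90.000 - 50.000) / (90.000 + 50.000) = 0.2857

0.2857


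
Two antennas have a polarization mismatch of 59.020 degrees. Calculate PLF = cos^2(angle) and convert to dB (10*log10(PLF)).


PLF_linear = cos^2(59.020 deg) = 0.2649561
PLF_dB = 10 * log10(0.2649561) = -5.768 dB

-5.768 dB


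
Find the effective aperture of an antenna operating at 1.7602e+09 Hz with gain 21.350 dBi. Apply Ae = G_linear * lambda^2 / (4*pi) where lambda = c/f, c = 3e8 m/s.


lambda = c / f = 3.0000e+08 / 1.7602e+09 = 0.1704352 m
G_linear = 10^(21.350/10) = 136.4583
Ae = G_linear * lambda^2 / (4*pi) = 136.4583 * 0.1704352^2 / (4*pi) = 0.3154 m^2

0.3154 m^2


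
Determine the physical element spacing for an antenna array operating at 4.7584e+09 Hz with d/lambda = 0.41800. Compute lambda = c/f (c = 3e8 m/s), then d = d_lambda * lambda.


lambda = c / f = 3.0000e+08 / 4.7584e+09 = 0.06304640 m
d = 0.41800 * 0.06304640 = 0.02635 m

0.02635 m


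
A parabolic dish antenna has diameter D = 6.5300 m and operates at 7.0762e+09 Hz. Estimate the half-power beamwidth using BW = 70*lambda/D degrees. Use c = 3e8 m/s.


lambda = c / f = 3.0000e+08 / 7.0762e+09 = 0.04239564 m
BW = 70 * 0.04239564 / 6.5300 = 0.4545 deg

0.4545 deg


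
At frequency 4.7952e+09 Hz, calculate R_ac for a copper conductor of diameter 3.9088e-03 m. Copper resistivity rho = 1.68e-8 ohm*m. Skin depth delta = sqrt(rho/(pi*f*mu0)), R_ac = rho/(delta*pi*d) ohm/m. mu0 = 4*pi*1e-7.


delta = sqrt(1.68e-8 / (pi * 4.7952e+09 * 4*pi*1e-7)) = 9.420445e-07 m
R_ac = 1.68e-8 / (9.420445e-07 * pi * 3.9088e-03) = 1.452 ohm/m

1.452 ohm/m


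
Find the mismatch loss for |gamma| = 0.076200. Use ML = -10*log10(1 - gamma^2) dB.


ML = -10 * log10(1 - 0.076200^2) = -10 * log10(0.99419356) = 0.02529 dB

0.02529 dB


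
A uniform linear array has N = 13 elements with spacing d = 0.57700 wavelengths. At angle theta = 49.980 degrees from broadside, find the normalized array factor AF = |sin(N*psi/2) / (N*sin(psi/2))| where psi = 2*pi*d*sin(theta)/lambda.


psi = 2*pi*0.57700*sin(49.980 deg) = 2.776402 rad
AF = |sin(13*2.776402/2) / (13*sin(2.776402/2))| = 0.05627

0.05627


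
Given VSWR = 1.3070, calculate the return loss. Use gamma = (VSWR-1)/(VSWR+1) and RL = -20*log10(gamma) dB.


gamma = (1.3070 - 1) / (1.3070 + 1) = 0.1330733
RL = -20 * log10(0.1330733) = 17.52 dB

17.52 dB


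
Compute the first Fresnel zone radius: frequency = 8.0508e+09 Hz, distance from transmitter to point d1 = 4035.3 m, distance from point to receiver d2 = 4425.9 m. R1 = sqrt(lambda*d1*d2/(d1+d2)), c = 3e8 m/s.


lambda = c / f = 3.0000e+08 / 8.0508e+09 = 0.03726338 m
R1 = sqrt(0.03726338 * 4035.3 * 4425.9 / (4035.3 + 4425.9)) = 8.869 m

8.869 m


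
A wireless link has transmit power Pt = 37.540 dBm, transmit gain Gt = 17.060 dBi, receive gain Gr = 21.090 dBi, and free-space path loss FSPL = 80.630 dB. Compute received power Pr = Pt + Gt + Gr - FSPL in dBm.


Pr = 37.540 + 17.060 + 21.090 - 80.630 = -4.94 dBm

-4.94 dBm


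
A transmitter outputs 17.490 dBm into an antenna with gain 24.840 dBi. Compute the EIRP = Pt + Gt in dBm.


EIRP = Pt + Gt = 17.490 + 24.840 = 42.33 dBm

42.33 dBm


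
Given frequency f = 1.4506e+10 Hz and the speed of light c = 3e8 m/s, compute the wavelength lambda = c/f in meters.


lambda = c / f = 3.0000e+08 / 1.4506e+10 = 0.02068 m

0.02068 m


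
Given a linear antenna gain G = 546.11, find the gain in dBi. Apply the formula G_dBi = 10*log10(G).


G_dBi = 10 * log10(546.11) = 27.37 dBi

27.37 dBi


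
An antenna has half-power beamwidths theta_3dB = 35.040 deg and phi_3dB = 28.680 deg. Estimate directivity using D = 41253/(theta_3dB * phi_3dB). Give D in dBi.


D_linear = 41253 / (35.040 * 28.680) = 41.04992
D_dBi = 10 * log10(41.04992) = 16.13 dBi

16.13 dBi


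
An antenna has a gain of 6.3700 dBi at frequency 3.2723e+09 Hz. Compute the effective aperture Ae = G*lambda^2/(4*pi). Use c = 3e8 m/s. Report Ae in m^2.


lambda = c / f = 3.0000e+08 / 3.2723e+09 = 0.09167864 m
G_linear = 10^(6.3700/10) = 4.335109
Ae = G_linear * lambda^2 / (4*pi) = 4.335109 * 0.09167864^2 / (4*pi) = 2.900e-03 m^2

2.900e-03 m^2


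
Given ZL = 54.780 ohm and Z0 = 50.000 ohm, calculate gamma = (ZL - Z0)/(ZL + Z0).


gamma = (54.780 - 50.000) / (54.780 + 50.000) = 0.04562

0.04562


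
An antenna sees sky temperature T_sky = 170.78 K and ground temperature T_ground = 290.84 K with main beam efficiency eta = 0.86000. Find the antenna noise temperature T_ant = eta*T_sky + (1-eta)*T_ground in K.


T_ant = 0.86000 * 170.78 + (1 - 0.86000) * 290.84 = 187.6 K

187.6 K


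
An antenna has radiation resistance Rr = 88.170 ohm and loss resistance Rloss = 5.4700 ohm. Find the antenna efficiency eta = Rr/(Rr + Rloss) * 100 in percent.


eta = 88.170 / (88.170 + 5.4700) * 100 = 94.16%

94.16%


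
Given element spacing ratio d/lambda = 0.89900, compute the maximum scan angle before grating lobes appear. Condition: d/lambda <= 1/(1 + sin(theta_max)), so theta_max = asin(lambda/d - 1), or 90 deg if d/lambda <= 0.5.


lambda/d - 1 = 1/0.89900 - 1 = 0.1123471
theta_max = asin(0.1123471) = 6.451 deg

6.451 deg


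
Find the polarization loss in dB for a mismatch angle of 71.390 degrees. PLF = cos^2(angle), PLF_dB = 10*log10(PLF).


PLF_linear = cos^2(71.390 deg) = 0.1018406
PLF_dB = 10 * log10(0.1018406) = -9.921 dB

-9.921 dB


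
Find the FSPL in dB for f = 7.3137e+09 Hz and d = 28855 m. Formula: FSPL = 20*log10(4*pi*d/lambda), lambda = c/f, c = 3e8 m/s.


lambda = c / f = 3.0000e+08 / 7.3137e+09 = 0.04101891 m
FSPL = 20 * log10(4*pi*28855/0.04101891) = 138.9 dB

138.9 dB


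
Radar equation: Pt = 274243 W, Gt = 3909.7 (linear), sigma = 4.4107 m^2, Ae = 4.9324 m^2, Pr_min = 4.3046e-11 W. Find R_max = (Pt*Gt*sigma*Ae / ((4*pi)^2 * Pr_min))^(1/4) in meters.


R^4 = 274243*3909.7*4.4107*4.9324 / ((4*pi)^2 * 4.3046e-11) = 3.431565e+18
R_max = 3.431565e+18^0.25 = 43040 m

43040 m


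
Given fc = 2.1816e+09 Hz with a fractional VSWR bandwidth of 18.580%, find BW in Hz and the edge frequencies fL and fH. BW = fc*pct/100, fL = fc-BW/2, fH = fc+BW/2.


BW = 2.1816e+09 * 18.580/100 = 4.053413e+08 Hz
fL = 2.1816e+09 - 4.053413e+08/2 = 1.979e+09 Hz
fH = 2.1816e+09 + 4.053413e+08/2 = 2.384e+09 Hz

BW=4.053e+08 Hz, fL=1.979e+09 Hz, fH=2.384e+09 Hz


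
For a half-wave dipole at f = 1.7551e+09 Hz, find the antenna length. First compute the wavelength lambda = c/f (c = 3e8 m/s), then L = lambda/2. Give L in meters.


lambda = c / f = 3.0000e+08 / 1.7551e+09 = 0.1709304 m
L = lambda / 2 = 0.1709304 / 2 = 0.08547 m

0.08547 m


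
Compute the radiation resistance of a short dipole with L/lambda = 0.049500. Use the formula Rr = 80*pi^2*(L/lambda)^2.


Rr = 80 * pi^2 * (0.049500)^2 = 80 * 9.869604 * 2.450250e-03 = 1.935 ohm

1.935 ohm


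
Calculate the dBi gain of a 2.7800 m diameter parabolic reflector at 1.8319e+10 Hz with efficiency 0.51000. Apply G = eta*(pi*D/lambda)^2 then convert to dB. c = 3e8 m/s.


lambda = c / f = 3.0000e+08 / 1.8319e+10 = 0.01637644 m
G_linear = 0.51000 * (pi * 2.7800 / 0.01637644)^2 = 145050.9
G_dBi = 10 * log10(145050.9) = 51.62 dBi

51.62 dBi


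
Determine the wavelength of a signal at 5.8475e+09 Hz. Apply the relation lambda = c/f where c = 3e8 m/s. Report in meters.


lambda = c / f = 3.0000e+08 / 5.8475e+09 = 0.05130 m

0.05130 m


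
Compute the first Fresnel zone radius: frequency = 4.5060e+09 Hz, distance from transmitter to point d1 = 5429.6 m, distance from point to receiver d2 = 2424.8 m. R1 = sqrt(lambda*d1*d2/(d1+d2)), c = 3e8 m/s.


lambda = c / f = 3.0000e+08 / 4.5060e+09 = 0.06657790 m
R1 = sqrt(0.06657790 * 5429.6 * 2424.8 / (5429.6 + 2424.8)) = 10.56 m

10.56 m


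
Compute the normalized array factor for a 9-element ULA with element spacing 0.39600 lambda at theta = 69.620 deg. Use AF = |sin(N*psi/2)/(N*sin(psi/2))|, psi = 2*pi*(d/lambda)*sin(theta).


psi = 2*pi*0.39600*sin(69.620 deg) = 2.332393 rad
AF = |sin(9*2.332393/2) / (9*sin(2.332393/2))| = 0.1061

0.1061


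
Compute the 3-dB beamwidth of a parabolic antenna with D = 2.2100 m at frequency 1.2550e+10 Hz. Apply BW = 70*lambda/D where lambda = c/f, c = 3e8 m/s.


lambda = c / f = 3.0000e+08 / 1.2550e+10 = 0.02390438 m
BW = 70 * 0.02390438 / 2.2100 = 0.7572 deg

0.7572 deg


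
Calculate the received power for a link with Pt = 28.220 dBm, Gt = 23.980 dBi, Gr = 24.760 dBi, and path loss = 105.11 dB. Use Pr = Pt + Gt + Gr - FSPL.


Pr = 28.220 + 23.980 + 24.760 - 105.11 = -28.15 dBm

-28.15 dBm


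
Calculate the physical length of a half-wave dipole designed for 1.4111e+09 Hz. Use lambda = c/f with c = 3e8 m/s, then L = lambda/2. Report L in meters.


lambda = c / f = 3.0000e+08 / 1.4111e+09 = 0.2126001 m
L = lambda / 2 = 0.2126001 / 2 = 0.1063 m

0.1063 m


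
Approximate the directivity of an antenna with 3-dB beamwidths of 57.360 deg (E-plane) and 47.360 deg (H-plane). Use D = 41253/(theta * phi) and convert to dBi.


D_linear = 41253 / (57.360 * 47.360) = 15.18570
D_dBi = 10 * log10(15.18570) = 11.81 dBi

11.81 dBi


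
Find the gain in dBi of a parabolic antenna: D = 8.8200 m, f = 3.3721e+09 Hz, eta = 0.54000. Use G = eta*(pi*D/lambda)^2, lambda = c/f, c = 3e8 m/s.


lambda = c / f = 3.0000e+08 / 3.3721e+09 = 0.08896533 m
G_linear = 0.54000 * (pi * 8.8200 / 0.08896533)^2 = 52382.85
G_dBi = 10 * log10(52382.85) = 47.19 dBi

47.19 dBi


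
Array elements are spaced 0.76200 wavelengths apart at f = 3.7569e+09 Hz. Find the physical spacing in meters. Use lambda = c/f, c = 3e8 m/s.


lambda = c / f = 3.0000e+08 / 3.7569e+09 = 0.07985307 m
d = 0.76200 * 0.07985307 = 0.06085 m

0.06085 m


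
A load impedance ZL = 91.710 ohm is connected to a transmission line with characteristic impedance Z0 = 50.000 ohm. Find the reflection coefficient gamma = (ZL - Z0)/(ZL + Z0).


gamma = (91.710 - 50.000) / (91.710 + 50.000) = 0.2943

0.2943


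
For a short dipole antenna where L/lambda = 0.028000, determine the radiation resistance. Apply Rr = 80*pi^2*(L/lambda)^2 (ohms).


Rr = 80 * pi^2 * (0.028000)^2 = 80 * 9.869604 * 7.840000e-04 = 0.6190 ohm

0.6190 ohm


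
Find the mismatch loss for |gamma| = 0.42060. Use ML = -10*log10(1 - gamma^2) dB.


ML = -10 * log10(1 - 0.42060^2) = -10 * log10(0.82309564) = 0.8455 dB

0.8455 dB


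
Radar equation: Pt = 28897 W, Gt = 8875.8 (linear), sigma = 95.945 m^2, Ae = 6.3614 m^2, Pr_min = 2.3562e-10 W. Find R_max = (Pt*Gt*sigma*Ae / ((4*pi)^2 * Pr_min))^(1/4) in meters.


R^4 = 28897*8875.8*95.945*6.3614 / ((4*pi)^2 * 2.3562e-10) = 4.207300e+18
R_max = 4.207300e+18^0.25 = 45290 m

45290 m


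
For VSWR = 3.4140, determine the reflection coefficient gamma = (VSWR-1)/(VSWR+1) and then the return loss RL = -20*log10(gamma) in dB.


gamma = (3.4140 - 1) / (3.4140 + 1) = 0.5468962
RL = -20 * log10(0.5468962) = 5.242 dB

5.242 dB


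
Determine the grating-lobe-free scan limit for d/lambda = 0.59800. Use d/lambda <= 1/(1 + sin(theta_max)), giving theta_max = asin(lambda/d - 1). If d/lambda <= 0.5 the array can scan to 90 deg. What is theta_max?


lambda/d - 1 = 1/0.59800 - 1 = 0.6722408
theta_max = asin(0.6722408) = 42.24 deg

42.24 deg


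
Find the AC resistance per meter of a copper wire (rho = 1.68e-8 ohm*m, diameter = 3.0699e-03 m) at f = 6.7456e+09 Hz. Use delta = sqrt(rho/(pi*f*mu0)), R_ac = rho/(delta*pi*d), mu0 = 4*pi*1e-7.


delta = sqrt(1.68e-8 / (pi * 6.7456e+09 * 4*pi*1e-7)) = 7.942633e-07 m
R_ac = 1.68e-8 / (7.942633e-07 * pi * 3.0699e-03) = 2.193 ohm/m

2.193 ohm/m


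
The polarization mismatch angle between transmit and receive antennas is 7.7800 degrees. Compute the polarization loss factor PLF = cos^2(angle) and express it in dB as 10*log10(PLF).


PLF_linear = cos^2(7.7800 deg) = 0.9816750
PLF_dB = 10 * log10(0.9816750) = -0.08032 dB

-0.08032 dB


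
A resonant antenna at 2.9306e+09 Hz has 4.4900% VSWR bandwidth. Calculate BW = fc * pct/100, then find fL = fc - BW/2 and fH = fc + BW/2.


BW = 2.9306e+09 * 4.4900/100 = 1.315839e+08 Hz
fL = 2.9306e+09 - 1.315839e+08/2 = 2.865e+09 Hz
fH = 2.9306e+09 + 1.315839e+08/2 = 2.996e+09 Hz

BW=1.316e+08 Hz, fL=2.865e+09 Hz, fH=2.996e+09 Hz


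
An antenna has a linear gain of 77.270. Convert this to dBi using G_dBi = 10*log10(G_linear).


G_dBi = 10 * log10(77.270) = 18.88 dBi

18.88 dBi


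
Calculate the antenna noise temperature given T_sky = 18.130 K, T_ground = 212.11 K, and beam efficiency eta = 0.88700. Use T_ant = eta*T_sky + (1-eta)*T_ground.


T_ant = 0.88700 * 18.130 + (1 - 0.88700) * 212.11 = 40.05 K

40.05 K


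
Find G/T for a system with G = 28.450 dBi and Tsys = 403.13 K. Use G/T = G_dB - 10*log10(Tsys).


G/T = 28.450 - 10*log10(403.13) = 28.450 - 26.05445 = 2.396 dB/K

2.396 dB/K


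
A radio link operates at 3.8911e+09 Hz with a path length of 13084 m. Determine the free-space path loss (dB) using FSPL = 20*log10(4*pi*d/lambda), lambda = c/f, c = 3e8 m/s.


lambda = c / f = 3.0000e+08 / 3.8911e+09 = 0.07709902 m
FSPL = 20 * log10(4*pi*13084/0.07709902) = 126.6 dB

126.6 dB


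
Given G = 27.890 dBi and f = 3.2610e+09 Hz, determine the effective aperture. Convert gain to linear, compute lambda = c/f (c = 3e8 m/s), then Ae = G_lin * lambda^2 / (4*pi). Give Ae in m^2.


lambda = c / f = 3.0000e+08 / 3.2610e+09 = 0.09199632 m
G_linear = 10^(27.890/10) = 615.1769
Ae = G_linear * lambda^2 / (4*pi) = 615.1769 * 0.09199632^2 / (4*pi) = 0.4143 m^2

0.4143 m^2


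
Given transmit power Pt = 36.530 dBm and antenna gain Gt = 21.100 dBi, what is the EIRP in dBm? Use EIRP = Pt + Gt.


EIRP = Pt + Gt = 36.530 + 21.100 = 57.63 dBm

57.63 dBm


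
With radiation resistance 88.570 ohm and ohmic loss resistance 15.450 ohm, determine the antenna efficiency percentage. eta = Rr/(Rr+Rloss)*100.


eta = 88.570 / (88.570 + 15.450) * 100 = 85.15%

85.15%


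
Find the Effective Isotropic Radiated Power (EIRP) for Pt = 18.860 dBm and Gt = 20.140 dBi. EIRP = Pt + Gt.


EIRP = Pt + Gt = 18.860 + 20.140 = 39.00 dBm

39.00 dBm


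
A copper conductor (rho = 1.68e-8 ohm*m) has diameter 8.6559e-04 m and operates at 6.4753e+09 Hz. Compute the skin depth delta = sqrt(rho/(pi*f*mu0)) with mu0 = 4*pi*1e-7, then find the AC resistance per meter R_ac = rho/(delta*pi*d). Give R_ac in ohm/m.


delta = sqrt(1.68e-8 / (pi * 6.4753e+09 * 4*pi*1e-7)) = 8.106714e-07 m
R_ac = 1.68e-8 / (8.106714e-07 * pi * 8.6559e-04) = 7.621 ohm/m

7.621 ohm/m


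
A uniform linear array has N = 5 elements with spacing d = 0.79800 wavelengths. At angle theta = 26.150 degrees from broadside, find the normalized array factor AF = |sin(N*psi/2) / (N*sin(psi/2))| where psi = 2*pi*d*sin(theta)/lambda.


psi = 2*pi*0.79800*sin(26.150 deg) = 2.209776 rad
AF = |sin(5*2.209776/2) / (5*sin(2.209776/2))| = 0.1540

0.1540


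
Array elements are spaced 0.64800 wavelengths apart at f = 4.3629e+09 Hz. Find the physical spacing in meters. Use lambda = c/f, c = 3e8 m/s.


lambda = c / f = 3.0000e+08 / 4.3629e+09 = 0.06876160 m
d = 0.64800 * 0.06876160 = 0.04456 m

0.04456 m


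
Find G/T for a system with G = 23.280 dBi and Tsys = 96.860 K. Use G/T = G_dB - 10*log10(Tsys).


G/T = 23.280 - 10*log10(96.860) = 23.280 - 19.86144 = 3.419 dB/K

3.419 dB/K


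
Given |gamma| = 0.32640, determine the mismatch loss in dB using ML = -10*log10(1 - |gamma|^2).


ML = -10 * log10(1 - 0.32640^2) = -10 * log10(0.89346304) = 0.4892 dB

0.4892 dB


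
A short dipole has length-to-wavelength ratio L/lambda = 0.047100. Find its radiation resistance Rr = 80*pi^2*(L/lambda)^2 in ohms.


Rr = 80 * pi^2 * (0.047100)^2 = 80 * 9.869604 * 2.218410e-03 = 1.752 ohm

1.752 ohm


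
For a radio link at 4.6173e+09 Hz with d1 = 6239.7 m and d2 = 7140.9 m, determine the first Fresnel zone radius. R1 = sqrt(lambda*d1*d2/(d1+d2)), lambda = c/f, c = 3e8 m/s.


lambda = c / f = 3.0000e+08 / 4.6173e+09 = 0.06497304 m
R1 = sqrt(0.06497304 * 6239.7 * 7140.9 / (6239.7 + 7140.9)) = 14.71 m

14.71 m


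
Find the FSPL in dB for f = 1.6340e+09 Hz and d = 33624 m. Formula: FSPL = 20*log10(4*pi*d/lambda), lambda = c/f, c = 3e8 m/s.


lambda = c / f = 3.0000e+08 / 1.6340e+09 = 0.1835985 m
FSPL = 20 * log10(4*pi*33624/0.1835985) = 127.2 dB

127.2 dB


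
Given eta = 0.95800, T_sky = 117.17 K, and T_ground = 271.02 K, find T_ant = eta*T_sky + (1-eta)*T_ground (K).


T_ant = 0.95800 * 117.17 + (1 - 0.95800) * 271.02 = 123.6 K

123.6 K


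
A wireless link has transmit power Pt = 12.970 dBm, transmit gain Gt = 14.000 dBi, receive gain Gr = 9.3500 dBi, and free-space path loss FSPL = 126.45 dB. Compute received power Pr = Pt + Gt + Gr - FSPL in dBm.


Pr = 12.970 + 14.000 + 9.3500 - 126.45 = -90.13 dBm

-90.13 dBm


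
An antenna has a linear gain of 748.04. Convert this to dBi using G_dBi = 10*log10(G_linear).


G_dBi = 10 * log10(748.04) = 28.74 dBi

28.74 dBi


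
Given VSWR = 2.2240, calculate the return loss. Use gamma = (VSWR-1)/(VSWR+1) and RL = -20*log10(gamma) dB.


gamma = (2.2240 - 1) / (2.2240 + 1) = 0.3796526
RL = -20 * log10(0.3796526) = 8.412 dB

8.412 dB


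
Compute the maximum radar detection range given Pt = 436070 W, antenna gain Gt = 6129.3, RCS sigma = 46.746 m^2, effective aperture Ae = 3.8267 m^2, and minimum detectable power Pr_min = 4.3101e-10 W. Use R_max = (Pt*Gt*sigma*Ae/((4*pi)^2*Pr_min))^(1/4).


R^4 = 436070*6129.3*46.746*3.8267 / ((4*pi)^2 * 4.3101e-10) = 7.024718e+18
R_max = 7.024718e+18^0.25 = 51482 m

51482 m


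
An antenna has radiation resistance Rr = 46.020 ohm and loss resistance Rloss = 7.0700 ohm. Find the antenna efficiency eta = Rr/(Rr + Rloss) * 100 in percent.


eta = 46.020 / (46.020 + 7.0700) * 100 = 86.68%

86.68%


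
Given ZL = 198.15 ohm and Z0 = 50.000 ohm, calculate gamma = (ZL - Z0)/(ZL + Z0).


gamma = (198.15 - 50.000) / (198.15 + 50.000) = 0.5970

0.5970


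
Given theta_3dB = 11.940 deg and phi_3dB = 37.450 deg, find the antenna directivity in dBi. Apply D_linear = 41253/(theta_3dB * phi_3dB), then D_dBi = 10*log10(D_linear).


D_linear = 41253 / (11.940 * 37.450) = 92.25701
D_dBi = 10 * log10(92.25701) = 19.65 dBi

19.65 dBi


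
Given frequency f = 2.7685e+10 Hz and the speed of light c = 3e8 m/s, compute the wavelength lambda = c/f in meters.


lambda = c / f = 3.0000e+08 / 2.7685e+10 = 0.01084 m

0.01084 m


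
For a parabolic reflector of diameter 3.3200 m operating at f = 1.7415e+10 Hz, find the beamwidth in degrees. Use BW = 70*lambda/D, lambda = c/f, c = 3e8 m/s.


lambda = c / f = 3.0000e+08 / 1.7415e+10 = 0.01722653 m
BW = 70 * 0.01722653 / 3.3200 = 0.3632 deg

0.3632 deg


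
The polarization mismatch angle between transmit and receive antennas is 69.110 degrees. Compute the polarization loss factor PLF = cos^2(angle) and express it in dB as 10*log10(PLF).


PLF_linear = cos^2(69.110 deg) = 0.1271457
PLF_dB = 10 * log10(0.1271457) = -8.957 dB

-8.957 dB


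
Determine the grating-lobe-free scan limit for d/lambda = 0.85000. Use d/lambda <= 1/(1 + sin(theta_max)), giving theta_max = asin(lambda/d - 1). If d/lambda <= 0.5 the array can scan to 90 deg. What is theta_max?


lambda/d - 1 = 1/0.85000 - 1 = 0.1764706
theta_max = asin(0.1764706) = 10.16 deg

10.16 deg


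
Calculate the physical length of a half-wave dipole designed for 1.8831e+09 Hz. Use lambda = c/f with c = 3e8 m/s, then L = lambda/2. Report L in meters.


lambda = c / f = 3.0000e+08 / 1.8831e+09 = 0.1593118 m
L = lambda / 2 = 0.1593118 / 2 = 0.07966 m

0.07966 m


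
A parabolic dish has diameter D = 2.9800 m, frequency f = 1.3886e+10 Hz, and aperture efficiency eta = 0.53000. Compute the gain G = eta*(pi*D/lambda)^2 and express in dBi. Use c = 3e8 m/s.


lambda = c / f = 3.0000e+08 / 1.3886e+10 = 0.02160449 m
G_linear = 0.53000 * (pi * 2.9800 / 0.02160449)^2 = 99522.23
G_dBi = 10 * log10(99522.23) = 49.98 dBi

49.98 dBi


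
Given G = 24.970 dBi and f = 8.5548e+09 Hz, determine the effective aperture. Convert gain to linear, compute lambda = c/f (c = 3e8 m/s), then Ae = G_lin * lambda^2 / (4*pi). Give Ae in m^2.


lambda = c / f = 3.0000e+08 / 8.5548e+09 = 0.03506803 m
G_linear = 10^(24.970/10) = 314.0509
Ae = G_linear * lambda^2 / (4*pi) = 314.0509 * 0.03506803^2 / (4*pi) = 0.03073 m^2

0.03073 m^2


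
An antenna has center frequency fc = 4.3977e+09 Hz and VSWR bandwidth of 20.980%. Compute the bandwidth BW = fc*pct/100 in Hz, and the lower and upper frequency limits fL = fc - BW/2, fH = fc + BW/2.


BW = 4.3977e+09 * 20.980/100 = 9.226375e+08 Hz
fL = 4.3977e+09 - 9.226375e+08/2 = 3.936e+09 Hz
fH = 4.3977e+09 + 9.226375e+08/2 = 4.859e+09 Hz

BW=9.226e+08 Hz, fL=3.936e+09 Hz, fH=4.859e+09 Hz


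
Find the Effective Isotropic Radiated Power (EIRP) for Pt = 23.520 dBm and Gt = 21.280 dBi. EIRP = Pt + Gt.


EIRP = Pt + Gt = 23.520 + 21.280 = 44.80 dBm

44.80 dBm


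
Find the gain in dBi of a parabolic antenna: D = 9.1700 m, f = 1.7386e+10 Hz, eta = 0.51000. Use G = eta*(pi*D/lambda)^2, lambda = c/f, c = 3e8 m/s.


lambda = c / f = 3.0000e+08 / 1.7386e+10 = 0.01725526 m
G_linear = 0.51000 * (pi * 9.1700 / 0.01725526)^2 = 1.421561e+06
G_dBi = 10 * log10(1.421561e+06) = 61.53 dBi

61.53 dBi


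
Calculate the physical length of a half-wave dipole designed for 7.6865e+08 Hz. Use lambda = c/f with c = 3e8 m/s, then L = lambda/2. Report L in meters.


lambda = c / f = 3.0000e+08 / 7.6865e+08 = 0.3902947 m
L = lambda / 2 = 0.3902947 / 2 = 0.1951 m

0.1951 m


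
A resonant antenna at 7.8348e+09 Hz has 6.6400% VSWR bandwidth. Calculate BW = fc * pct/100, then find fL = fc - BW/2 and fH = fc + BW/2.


BW = 7.8348e+09 * 6.6400/100 = 5.202307e+08 Hz
fL = 7.8348e+09 - 5.202307e+08/2 = 7.575e+09 Hz
fH = 7.8348e+09 + 5.202307e+08/2 = 8.095e+09 Hz

BW=5.202e+08 Hz, fL=7.575e+09 Hz, fH=8.095e+09 Hz


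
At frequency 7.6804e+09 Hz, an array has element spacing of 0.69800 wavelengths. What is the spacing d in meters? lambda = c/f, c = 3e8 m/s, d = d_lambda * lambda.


lambda = c / f = 3.0000e+08 / 7.6804e+09 = 0.03906047 m
d = 0.69800 * 0.03906047 = 0.02726 m

0.02726 m


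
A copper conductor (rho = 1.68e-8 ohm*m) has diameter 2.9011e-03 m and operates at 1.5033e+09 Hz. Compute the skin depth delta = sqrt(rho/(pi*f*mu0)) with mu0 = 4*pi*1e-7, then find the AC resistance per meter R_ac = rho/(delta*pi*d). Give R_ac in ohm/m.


delta = sqrt(1.68e-8 / (pi * 1.5033e+09 * 4*pi*1e-7)) = 1.682488e-06 m
R_ac = 1.68e-8 / (1.682488e-06 * pi * 2.9011e-03) = 1.096 ohm/m

1.096 ohm/m


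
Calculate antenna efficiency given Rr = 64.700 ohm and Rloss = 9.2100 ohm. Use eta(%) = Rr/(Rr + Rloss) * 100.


eta = 64.700 / (64.700 + 9.2100) * 100 = 87.54%

87.54%


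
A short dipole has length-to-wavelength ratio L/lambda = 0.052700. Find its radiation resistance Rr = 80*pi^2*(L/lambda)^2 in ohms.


Rr = 80 * pi^2 * (0.052700)^2 = 80 * 9.869604 * 2.777290e-03 = 2.193 ohm

2.193 ohm


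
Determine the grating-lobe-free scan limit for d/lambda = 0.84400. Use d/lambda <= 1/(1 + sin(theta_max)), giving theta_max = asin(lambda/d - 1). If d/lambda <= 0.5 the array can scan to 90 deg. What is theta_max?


lambda/d - 1 = 1/0.84400 - 1 = 0.1848341
theta_max = asin(0.1848341) = 10.65 deg

10.65 deg


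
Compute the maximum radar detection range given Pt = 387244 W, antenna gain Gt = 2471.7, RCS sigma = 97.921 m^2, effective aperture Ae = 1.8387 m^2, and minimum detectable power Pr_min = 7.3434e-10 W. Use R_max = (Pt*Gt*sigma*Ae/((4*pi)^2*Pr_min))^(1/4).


R^4 = 387244*2471.7*97.921*1.8387 / ((4*pi)^2 * 7.3434e-10) = 1.486108e+18
R_max = 1.486108e+18^0.25 = 34915 m

34915 m


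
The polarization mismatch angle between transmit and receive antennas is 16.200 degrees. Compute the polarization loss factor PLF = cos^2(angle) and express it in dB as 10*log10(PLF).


PLF_linear = cos^2(16.200 deg) = 0.9221640
PLF_dB = 10 * log10(0.9221640) = -0.3519 dB

-0.3519 dB


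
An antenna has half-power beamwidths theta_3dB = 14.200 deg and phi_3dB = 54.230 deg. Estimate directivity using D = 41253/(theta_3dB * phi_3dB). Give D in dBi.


D_linear = 41253 / (14.200 * 54.230) = 53.57073
D_dBi = 10 * log10(53.57073) = 17.29 dBi

17.29 dBi


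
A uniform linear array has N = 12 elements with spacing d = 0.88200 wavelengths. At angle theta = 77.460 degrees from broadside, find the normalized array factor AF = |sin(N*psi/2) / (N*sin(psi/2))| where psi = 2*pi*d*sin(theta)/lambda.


psi = 2*pi*0.88200*sin(77.460 deg) = 5.409569 rad
AF = |sin(12*5.409569/2) / (12*sin(5.409569/2))| = 0.1700

0.1700


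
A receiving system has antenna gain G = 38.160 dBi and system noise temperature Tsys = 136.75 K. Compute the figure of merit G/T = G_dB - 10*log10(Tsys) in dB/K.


G/T = 38.160 - 10*log10(136.75) = 38.160 - 21.35927 = 16.80 dB/K

16.80 dB/K


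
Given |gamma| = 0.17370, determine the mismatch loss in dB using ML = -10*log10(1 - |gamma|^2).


ML = -10 * log10(1 - 0.17370^2) = -10 * log10(0.96982831) = 0.1331 dB

0.1331 dB


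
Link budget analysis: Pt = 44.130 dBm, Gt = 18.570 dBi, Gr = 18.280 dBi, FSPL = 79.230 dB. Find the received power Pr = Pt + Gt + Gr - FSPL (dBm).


Pr = 44.130 + 18.570 + 18.280 - 79.230 = 1.75 dBm

1.75 dBm


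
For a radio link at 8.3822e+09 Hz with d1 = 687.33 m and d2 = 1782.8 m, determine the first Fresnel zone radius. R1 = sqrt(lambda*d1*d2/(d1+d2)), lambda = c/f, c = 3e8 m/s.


lambda = c / f = 3.0000e+08 / 8.3822e+09 = 0.03579013 m
R1 = sqrt(0.03579013 * 687.33 * 1782.8 / (687.33 + 1782.8)) = 4.214 m

4.214 m


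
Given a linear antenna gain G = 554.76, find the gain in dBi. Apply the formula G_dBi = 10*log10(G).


G_dBi = 10 * log10(554.76) = 27.44 dBi

27.44 dBi


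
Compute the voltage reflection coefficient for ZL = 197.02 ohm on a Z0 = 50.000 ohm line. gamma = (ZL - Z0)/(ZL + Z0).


gamma = (197.02 - 50.000) / (197.02 + 50.000) = 0.5952

0.5952


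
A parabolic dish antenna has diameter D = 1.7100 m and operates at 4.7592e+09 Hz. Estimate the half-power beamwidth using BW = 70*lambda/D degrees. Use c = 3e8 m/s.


lambda = c / f = 3.0000e+08 / 4.7592e+09 = 0.06303580 m
BW = 70 * 0.06303580 / 1.7100 = 2.580 deg

2.580 deg


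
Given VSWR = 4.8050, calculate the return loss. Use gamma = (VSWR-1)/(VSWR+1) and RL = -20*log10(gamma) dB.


gamma = (4.8050 - 1) / (4.8050 + 1) = 0.6554694
RL = -20 * log10(0.6554694) = 3.669 dB

3.669 dB


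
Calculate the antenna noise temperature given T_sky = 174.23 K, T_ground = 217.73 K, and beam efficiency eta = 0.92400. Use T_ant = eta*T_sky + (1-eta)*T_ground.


T_ant = 0.92400 * 174.23 + (1 - 0.92400) * 217.73 = 177.5 K

177.5 K


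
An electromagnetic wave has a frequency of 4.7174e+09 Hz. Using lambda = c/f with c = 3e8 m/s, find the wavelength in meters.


lambda = c / f = 3.0000e+08 / 4.7174e+09 = 0.06359 m

0.06359 m


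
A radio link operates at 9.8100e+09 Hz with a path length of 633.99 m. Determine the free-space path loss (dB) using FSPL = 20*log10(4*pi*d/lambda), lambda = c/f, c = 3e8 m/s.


lambda = c / f = 3.0000e+08 / 9.8100e+09 = 0.03058104 m
FSPL = 20 * log10(4*pi*633.99/0.03058104) = 108.3 dB

108.3 dB


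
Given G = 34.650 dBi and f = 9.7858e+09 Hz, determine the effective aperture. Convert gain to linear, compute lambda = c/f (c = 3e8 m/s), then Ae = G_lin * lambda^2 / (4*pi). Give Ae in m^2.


lambda = c / f = 3.0000e+08 / 9.7858e+09 = 0.03065667 m
G_linear = 10^(34.650/10) = 2917.427
Ae = G_linear * lambda^2 / (4*pi) = 2917.427 * 0.03065667^2 / (4*pi) = 0.2182 m^2

0.2182 m^2


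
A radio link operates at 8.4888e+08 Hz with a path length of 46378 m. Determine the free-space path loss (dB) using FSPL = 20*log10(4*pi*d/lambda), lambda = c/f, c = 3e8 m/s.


lambda = c / f = 3.0000e+08 / 8.4888e+08 = 0.3534068 m
FSPL = 20 * log10(4*pi*46378/0.3534068) = 124.3 dB

124.3 dB


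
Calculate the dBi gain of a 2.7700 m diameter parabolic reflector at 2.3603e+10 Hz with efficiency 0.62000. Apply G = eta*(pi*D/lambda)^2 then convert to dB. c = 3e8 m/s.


lambda = c / f = 3.0000e+08 / 2.3603e+10 = 0.01271025 m
G_linear = 0.62000 * (pi * 2.7700 / 0.01271025)^2 = 290631.6
G_dBi = 10 * log10(290631.6) = 54.63 dBi

54.63 dBi


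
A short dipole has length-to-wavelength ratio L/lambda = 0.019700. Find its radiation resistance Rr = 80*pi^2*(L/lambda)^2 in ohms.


Rr = 80 * pi^2 * (0.019700)^2 = 80 * 9.869604 * 3.880900e-04 = 0.3064 ohm

0.3064 ohm


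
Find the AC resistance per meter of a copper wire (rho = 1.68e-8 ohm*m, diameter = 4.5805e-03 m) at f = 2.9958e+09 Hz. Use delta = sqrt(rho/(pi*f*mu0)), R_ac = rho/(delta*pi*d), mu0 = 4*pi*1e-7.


delta = sqrt(1.68e-8 / (pi * 2.9958e+09 * 4*pi*1e-7)) = 1.191841e-06 m
R_ac = 1.68e-8 / (1.191841e-06 * pi * 4.5805e-03) = 0.9796 ohm/m

0.9796 ohm/m


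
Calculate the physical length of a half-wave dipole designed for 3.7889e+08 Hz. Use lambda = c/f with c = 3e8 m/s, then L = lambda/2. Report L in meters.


lambda = c / f = 3.0000e+08 / 3.7889e+08 = 0.7917865 m
L = lambda / 2 = 0.7917865 / 2 = 0.3959 m

0.3959 m


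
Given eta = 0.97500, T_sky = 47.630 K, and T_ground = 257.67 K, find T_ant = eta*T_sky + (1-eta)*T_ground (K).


T_ant = 0.97500 * 47.630 + (1 - 0.97500) * 257.67 = 52.88 K

52.88 K


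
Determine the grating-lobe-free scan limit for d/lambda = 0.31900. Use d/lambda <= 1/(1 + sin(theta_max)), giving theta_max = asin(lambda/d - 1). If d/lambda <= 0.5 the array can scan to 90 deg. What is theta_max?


lambda/d - 1 = 1/0.31900 - 1 = 2.134796 >= 1
d/lambda <= 0.5, so the array can scan to endfire without grating lobes: theta_max = 90 deg

90 deg


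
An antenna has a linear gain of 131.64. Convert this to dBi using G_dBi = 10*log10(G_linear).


G_dBi = 10 * log10(131.64) = 21.19 dBi

21.19 dBi


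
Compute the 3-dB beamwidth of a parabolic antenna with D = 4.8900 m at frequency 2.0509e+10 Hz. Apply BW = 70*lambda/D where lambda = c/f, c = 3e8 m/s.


lambda = c / f = 3.0000e+08 / 2.0509e+10 = 0.01462772 m
BW = 70 * 0.01462772 / 4.8900 = 0.2094 deg

0.2094 deg


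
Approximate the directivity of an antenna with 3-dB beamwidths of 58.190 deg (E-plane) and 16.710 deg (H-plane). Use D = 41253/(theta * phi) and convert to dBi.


D_linear = 41253 / (58.190 * 16.710) = 42.42587
D_dBi = 10 * log10(42.42587) = 16.28 dBi

16.28 dBi


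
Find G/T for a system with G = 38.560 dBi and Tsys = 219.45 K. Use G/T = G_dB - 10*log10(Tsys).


G/T = 38.560 - 10*log10(219.45) = 38.560 - 23.41336 = 15.15 dB/K

15.15 dB/K


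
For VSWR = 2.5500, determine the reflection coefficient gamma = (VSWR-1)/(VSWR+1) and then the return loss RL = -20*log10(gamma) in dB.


gamma = (2.5500 - 1) / (2.5500 + 1) = 0.4366197
RL = -20 * log10(0.4366197) = 7.198 dB

7.198 dB


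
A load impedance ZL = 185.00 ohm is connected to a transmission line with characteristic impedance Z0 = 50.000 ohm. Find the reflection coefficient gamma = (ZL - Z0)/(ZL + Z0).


gamma = (185.00 - 50.000) / (185.00 + 50.000) = 0.5745

0.5745


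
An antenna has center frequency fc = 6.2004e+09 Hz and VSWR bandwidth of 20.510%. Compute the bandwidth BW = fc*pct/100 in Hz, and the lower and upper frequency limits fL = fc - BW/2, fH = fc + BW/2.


BW = 6.2004e+09 * 20.510/100 = 1.271702e+09 Hz
fL = 6.2004e+09 - 1.271702e+09/2 = 5.565e+09 Hz
fH = 6.2004e+09 + 1.271702e+09/2 = 6.836e+09 Hz

BW=1.272e+09 Hz, fL=5.565e+09 Hz, fH=6.836e+09 Hz


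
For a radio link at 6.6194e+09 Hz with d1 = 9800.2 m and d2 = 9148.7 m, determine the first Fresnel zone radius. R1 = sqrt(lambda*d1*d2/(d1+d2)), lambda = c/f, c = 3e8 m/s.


lambda = c / f = 3.0000e+08 / 6.6194e+09 = 0.04532133 m
R1 = sqrt(0.04532133 * 9800.2 * 9148.7 / (9800.2 + 9148.7)) = 14.64 m

14.64 m


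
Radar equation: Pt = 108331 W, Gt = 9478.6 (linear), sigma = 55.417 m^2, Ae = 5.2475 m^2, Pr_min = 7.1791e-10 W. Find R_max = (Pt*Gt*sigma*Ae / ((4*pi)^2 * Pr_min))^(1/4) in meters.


R^4 = 108331*9478.6*55.417*5.2475 / ((4*pi)^2 * 7.1791e-10) = 2.633921e+18
R_max = 2.633921e+18^0.25 = 40286 m

40286 m


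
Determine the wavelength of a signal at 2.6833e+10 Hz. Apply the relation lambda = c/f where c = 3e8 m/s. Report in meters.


lambda = c / f = 3.0000e+08 / 2.6833e+10 = 0.01118 m

0.01118 m


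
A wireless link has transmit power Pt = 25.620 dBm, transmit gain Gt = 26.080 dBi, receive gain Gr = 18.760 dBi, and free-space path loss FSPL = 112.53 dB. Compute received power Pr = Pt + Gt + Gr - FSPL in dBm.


Pr = 25.620 + 26.080 + 18.760 - 112.53 = -42.07 dBm

-42.07 dBm
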